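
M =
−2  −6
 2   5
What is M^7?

tr M = 3 and det M = 2, so the characteristic polynomial is λ² − (3)λ + (2) with roots 1 and 2.
Eigenvectors give P = [[−2, −3], [1, 2]] with P⁻¹ = [[−2, −3], [1, 2]], and M = P·diag(1, 2)·P⁻¹.
Then M^7 = P·diag(1, 128)·P⁻¹ = [[−2, −384], [1, 256]] · [[−2, −3], [1, 2]] = [[−380, −762], [254, 509]].

[[−380, −762], [254, 509]]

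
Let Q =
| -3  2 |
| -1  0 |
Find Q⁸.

tr Q = -3 and det Q = 2, so the characteristic polynomial is λ² − (-3)λ + (2) with roots -2 and -1.
Eigenvectors give P = [[2, -1], [1, -1]] with P⁻¹ = [[1, -1], [1, -2]], and Q = P·diag(-2, -1)·P⁻¹.
Then Q⁸ = P·diag(256, 1)·P⁻¹ = [[512, -1], [256, -1]] · [[1, -1], [1, -2]] = [[511, -510], [255, -254]].

[[511, -510], [255, -254]]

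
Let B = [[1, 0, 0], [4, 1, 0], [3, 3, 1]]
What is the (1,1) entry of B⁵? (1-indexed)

B = I + N where N = [[0, 0, 0], [4, 0, 0], [3, 3, 0]] is strictly lower-triangular, so N³ = 0.
(I + N)⁵ = I + 5·N + 10·N² = [[1, 0, 0], [20, 1, 0], [135, 15, 1]].

1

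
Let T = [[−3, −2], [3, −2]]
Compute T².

[[3, 10], [−15, −2]]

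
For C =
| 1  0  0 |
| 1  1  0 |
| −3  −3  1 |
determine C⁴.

[[1, 0, 0], [4, 1, 0], [−30, −12, 1]]

C = I + N where N = [[0, 0, 0], [1, 0, 0], [−3, −3, 0]] is strictly lower-triangular, so N³ = 0.
(I + N)⁴ = I + 4·N + 6·N² = [[1, 0, 0], [4, 1, 0], [−30, −12, 1]].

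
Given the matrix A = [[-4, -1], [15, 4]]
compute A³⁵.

[[-4, -1], [15, 4]]

A² = I (check: tr A = 0 and det A = -1), so A³⁵ = A since 35 is odd.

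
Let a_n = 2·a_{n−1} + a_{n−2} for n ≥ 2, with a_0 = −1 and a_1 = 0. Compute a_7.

−70

With companion matrix A = [[2, 1], [1, 0]], [a_n, a_{n−1}]ᵀ = A·[a_{n−1}, a_{n−2}]ᵀ, so [a_7, a_6]ᵀ = A^6·[a_1, a_0]ᵀ.
A^6 = [[169, 70], [70, 29]], giving [a_7, a_6]ᵀ = [[−70], [−29]].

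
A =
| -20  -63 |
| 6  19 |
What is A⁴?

[[106, 315], [-30, -89]]

tr A = -1 and det A = -2, so the characteristic polynomial is λ² − (-1)λ + (-2) with roots 1 and -2.
Eigenvectors give P = [[-3, -7], [1, 2]] with P⁻¹ = [[2, 7], [-1, -3]], and A = P·diag(1, -2)·P⁻¹.
Then A⁴ = P·diag(1, 16)·P⁻¹ = [[-3, -112], [1, 32]] · [[2, 7], [-1, -3]] = [[106, 315], [-30, -89]].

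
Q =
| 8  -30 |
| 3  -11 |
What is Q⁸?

[[-2294, 7650], [-765, 2551]]

tr Q = -3 and det Q = 2, so the characteristic polynomial is λ² − (-3)λ + (2) with roots -2 and -1.
Eigenvectors give P = [[3, 10], [1, 3]] with P⁻¹ = [[-3, 10], [1, -3]], and Q = P·diag(-2, -1)·P⁻¹.
Then Q⁸ = P·diag(256, 1)·P⁻¹ = [[768, 10], [256, 3]] · [[-3, 10], [1, -3]] = [[-2294, 7650], [-765, 2551]].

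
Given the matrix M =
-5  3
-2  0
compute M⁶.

tr M = -5 and det M = 6, so the characteristic polynomial is λ² − (-5)λ + (6) with roots -2 and -3.
Eigenvectors give P = [[1, 3], [1, 2]] with P⁻¹ = [[-2, 3], [1, -1]], and M = P·diag(-2, -3)·P⁻¹.
Then M⁶ = P·diag(64, 729)·P⁻¹ = [[64, 2187], [64, 1458]] · [[-2, 3], [1, -1]] = [[2059, -1995], [1330, -1266]].

[[2059, -1995], [1330, -1266]]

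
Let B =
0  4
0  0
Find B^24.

B is strictly triangular, hence nilpotent: B^2 = 0, so B^24 = 0.

[[0, 0], [0, 0]]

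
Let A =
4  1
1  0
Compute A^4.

A^2 = [[17, 4], [4, 1]]
A^3 = [[72, 17], [17, 4]]
A^4 = [[305, 72], [72, 17]]

[[305, 72], [72, 17]]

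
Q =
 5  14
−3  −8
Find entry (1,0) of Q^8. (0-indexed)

tr Q = −3 and det Q = 2, so the characteristic polynomial is λ² − (−3)λ + (2) with roots −2 and −1.
Eigenvectors give P = [[−2, 7], [1, −3]] with P⁻¹ = [[3, 7], [1, 2]], and Q = P·diag(−2, −1)·P⁻¹.
Then Q^8 = P·diag(256, 1)·P⁻¹ = [[−512, 7], [256, −3]] · [[3, 7], [1, 2]] = [[−1529, −3570], [765, 1786]].

765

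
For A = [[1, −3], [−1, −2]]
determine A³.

[[1, −18], [−6, −17]]

A² = [[4, 3], [1, 7]]
A³ = [[1, −18], [−6, −17]]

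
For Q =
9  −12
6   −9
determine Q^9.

tr Q = 0 and det Q = −9, so the characteristic polynomial is λ² − (0)λ + (−9) with roots 3 and −3.
Eigenvectors give P = [[2, 1], [1, 1]] with P⁻¹ = [[1, −1], [−1, 2]], and Q = P·diag(3, −3)·P⁻¹.
Then Q^9 = P·diag(19683, −19683)·P⁻¹ = [[39366, −19683], [19683, −19683]] · [[1, −1], [−1, 2]] = [[59049, −78732], [39366, −59049]].

[[59049, −78732], [39366, −59049]]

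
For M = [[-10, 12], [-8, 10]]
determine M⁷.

[[-640, 768], [-512, 640]]

tr M = 0 and det M = -4, so the characteristic polynomial is λ² − (0)λ + (-4) with roots -2 and 2.
Eigenvectors give P = [[3, 1], [2, 1]] with P⁻¹ = [[1, -1], [-2, 3]], and M = P·diag(-2, 2)·P⁻¹.
Then M⁷ = P·diag(-128, 128)·P⁻¹ = [[-384, 128], [-256, 128]] · [[1, -1], [-2, 3]] = [[-640, 768], [-512, 640]].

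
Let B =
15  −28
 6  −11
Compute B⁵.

tr B = 4 and det B = 3, so the characteristic polynomial is λ² − (4)λ + (3) with roots 3 and 1.
Eigenvectors give P = [[7, −2], [3, −1]] with P⁻¹ = [[1, −2], [3, −7]], and B = P·diag(3, 1)·P⁻¹.
Then B⁵ = P·diag(243, 1)·P⁻¹ = [[1701, −2], [729, −1]] · [[1, −2], [3, −7]] = [[1695, −3388], [726, −1451]].

[[1695, −3388], [726, −1451]]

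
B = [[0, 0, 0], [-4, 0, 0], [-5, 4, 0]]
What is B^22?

[[0, 0, 0], [0, 0, 0], [0, 0, 0]]

B is strictly triangular, hence nilpotent: B^3 = 0, so B^22 = 0.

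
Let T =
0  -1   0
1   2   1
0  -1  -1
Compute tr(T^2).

1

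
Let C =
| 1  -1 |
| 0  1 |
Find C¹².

C = I + N where N = [[0, -1], [0, 0]] is strictly upper-triangular, so N² = 0.
(I + N)¹² = I + 12·N = [[1, -12], [0, 1]].

[[1, -12], [0, 1]]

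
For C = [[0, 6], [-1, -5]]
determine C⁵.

[[390, 1266], [-211, -665]]

tr C = -5 and det C = 6, so the characteristic polynomial is λ² − (-5)λ + (6) with roots -2 and -3.
Eigenvectors give P = [[3, -2], [-1, 1]] with P⁻¹ = [[1, 2], [1, 3]], and C = P·diag(-2, -3)·P⁻¹.
Then C⁵ = P·diag(-32, -243)·P⁻¹ = [[-96, 486], [32, -243]] · [[1, 2], [1, 3]] = [[390, 1266], [-211, -665]].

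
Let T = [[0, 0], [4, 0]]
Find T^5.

T is strictly triangular, hence nilpotent: T^2 = 0, so T^5 = 0.

[[0, 0], [0, 0]]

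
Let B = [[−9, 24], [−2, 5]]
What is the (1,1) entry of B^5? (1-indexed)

tr B = −4 and det B = 3, so the characteristic polynomial is λ² − (−4)λ + (3) with roots −3 and −1.
Eigenvectors give P = [[4, 3], [1, 1]] with P⁻¹ = [[1, −3], [−1, 4]], and B = P·diag(−3, −1)·P⁻¹.
Then B^5 = P·diag(−243, −1)·P⁻¹ = [[−972, −3], [−243, −1]] · [[1, −3], [−1, 4]] = [[−969, 2904], [−242, 725]].

−969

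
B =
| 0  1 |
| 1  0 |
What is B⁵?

B² = I (check: tr B = 0 and det B = -1), so B⁵ = B since 5 is odd.

[[0, 1], [1, 0]]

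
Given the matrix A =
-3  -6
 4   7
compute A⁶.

[[-1455, -2184], [1456, 2185]]

tr A = 4 and det A = 3, so the characteristic polynomial is λ² − (4)λ + (3) with roots 1 and 3.
Eigenvectors give P = [[3, 1], [-2, -1]] with P⁻¹ = [[1, 1], [-2, -3]], and A = P·diag(1, 3)·P⁻¹.
Then A⁶ = P·diag(1, 729)·P⁻¹ = [[3, 729], [-2, -729]] · [[1, 1], [-2, -3]] = [[-1455, -2184], [1456, 2185]].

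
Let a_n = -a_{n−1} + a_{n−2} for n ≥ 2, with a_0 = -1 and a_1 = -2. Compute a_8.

29

With companion matrix T = [[-1, 1], [1, 0]], [a_n, a_{n−1}]ᵀ = T·[a_{n−1}, a_{n−2}]ᵀ, so [a_8, a_7]ᵀ = T⁷·[a_1, a_0]ᵀ.
T⁷ = [[-21, 13], [13, -8]], giving [a_8, a_7]ᵀ = [[29], [-18]].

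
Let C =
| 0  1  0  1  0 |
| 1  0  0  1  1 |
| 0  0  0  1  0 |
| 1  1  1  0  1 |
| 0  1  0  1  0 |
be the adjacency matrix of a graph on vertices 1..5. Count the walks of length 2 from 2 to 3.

The number of length-2 walks from vertex 2 to vertex 3 is entry (2,3) of C^2, where C is the adjacency matrix.
C^2 = [[2, 1, 1, 1, 2], [1, 3, 1, 2, 1], [1, 1, 1, 0, 1], [1, 2, 0, 4, 1], [2, 1, 1, 1, 2]]

1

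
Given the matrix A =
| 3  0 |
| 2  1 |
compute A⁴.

[[81, 0], [80, 1]]

tr A = 4 and det A = 3, so the characteristic polynomial is λ² − (4)λ + (3) with roots 1 and 3.
Eigenvectors give P = [[0, 1], [1, 1]] with P⁻¹ = [[-1, 1], [1, 0]], and A = P·diag(1, 3)·P⁻¹.
Then A⁴ = P·diag(1, 81)·P⁻¹ = [[0, 81], [1, 81]] · [[-1, 1], [1, 0]] = [[81, 0], [80, 1]].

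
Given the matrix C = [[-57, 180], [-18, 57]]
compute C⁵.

[[-4617, 14580], [-1458, 4617]]

tr C = 0 and det C = -9, so the characteristic polynomial is λ² − (0)λ + (-9) with roots 3 and -3.
Eigenvectors give P = [[3, 10], [1, 3]] with P⁻¹ = [[-3, 10], [1, -3]], and C = P·diag(3, -3)·P⁻¹.
Then C⁵ = P·diag(243, -243)·P⁻¹ = [[729, -2430], [243, -729]] · [[-3, 10], [1, -3]] = [[-4617, 14580], [-1458, 4617]].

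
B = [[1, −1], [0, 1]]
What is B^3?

B = I + N where N = [[0, −1], [0, 0]] is strictly upper-triangular, so N^2 = 0.
(I + N)^3 = I + 3·N = [[1, −3], [0, 1]].

[[1, −3], [0, 1]]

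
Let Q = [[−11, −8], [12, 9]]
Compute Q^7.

tr Q = −2 and det Q = −3, so the characteristic polynomial is λ² − (−2)λ + (−3) with roots −3 and 1.
Eigenvectors give P = [[1, 2], [−1, −3]] with P⁻¹ = [[3, 2], [−1, −1]], and Q = P·diag(−3, 1)·P⁻¹.
Then Q^7 = P·diag(−2187, 1)·P⁻¹ = [[−2187, 2], [2187, −3]] · [[3, 2], [−1, −1]] = [[−6563, −4376], [6564, 4377]].

[[−6563, −4376], [6564, 4377]]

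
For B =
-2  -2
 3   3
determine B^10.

B² = B (a projection; rank 1, trace 1), so B^10 = B.

[[-2, -2], [3, 3]]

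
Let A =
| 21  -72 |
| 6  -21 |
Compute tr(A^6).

tr A = 0 and det A = -9, so the characteristic polynomial is λ² − (0)λ + (-9) with roots -3 and 3.
Eigenvectors give P = [[3, -4], [1, -1]] with P⁻¹ = [[-1, 4], [-1, 3]], and A = P·diag(-3, 3)·P⁻¹.
Then A^6 = P·diag(729, 729)·P⁻¹ = [[2187, -2916], [729, -729]] · [[-1, 4], [-1, 3]] = [[729, 0], [0, 729]].

1458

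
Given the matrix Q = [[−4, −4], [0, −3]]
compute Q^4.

Q^2 = [[16, 28], [0, 9]]
Q^3 = [[−64, −148], [0, −27]]
Q^4 = [[256, 700], [0, 81]]

[[256, 700], [0, 81]]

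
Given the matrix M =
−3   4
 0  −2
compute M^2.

[[9, −20], [0, 4]]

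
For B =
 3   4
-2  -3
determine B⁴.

B² = I (check: tr B = 0 and det B = -1), so B⁴ = I since 4 is even.

[[1, 0], [0, 1]]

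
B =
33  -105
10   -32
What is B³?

[[237, -735], [70, -218]]

tr B = 1 and det B = -6, so the characteristic polynomial is λ² − (1)λ + (-6) with roots 3 and -2.
Eigenvectors give P = [[-7, 3], [-2, 1]] with P⁻¹ = [[-1, 3], [-2, 7]], and B = P·diag(3, -2)·P⁻¹.
Then B³ = P·diag(27, -8)·P⁻¹ = [[-189, -24], [-54, -8]] · [[-1, 3], [-2, 7]] = [[237, -735], [70, -218]].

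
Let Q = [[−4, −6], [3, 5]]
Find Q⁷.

tr Q = 1 and det Q = −2, so the characteristic polynomial is λ² − (1)λ + (−2) with roots 2 and −1.
Eigenvectors give P = [[−1, −2], [1, 1]] with P⁻¹ = [[1, 2], [−1, −1]], and Q = P·diag(2, −1)·P⁻¹.
Then Q⁷ = P·diag(128, −1)·P⁻¹ = [[−128, 2], [128, −1]] · [[1, 2], [−1, −1]] = [[−130, −258], [129, 257]].

[[−130, −258], [129, 257]]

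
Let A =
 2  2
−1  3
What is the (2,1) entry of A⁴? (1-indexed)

−45

A² = [[2, 10], [−5, 7]]
A³ = [[−6, 34], [−17, 11]]
A⁴ = [[−46, 90], [−45, −1]]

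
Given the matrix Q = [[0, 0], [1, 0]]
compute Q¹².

Q is strictly triangular, hence nilpotent: Q² = 0, so Q¹² = 0.

[[0, 0], [0, 0]]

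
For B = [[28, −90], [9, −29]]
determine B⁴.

[[−134, 450], [−45, 151]]

tr B = −1 and det B = −2, so the characteristic polynomial is λ² − (−1)λ + (−2) with roots 1 and −2.
Eigenvectors give P = [[−10, 3], [−3, 1]] with P⁻¹ = [[−1, 3], [−3, 10]], and B = P·diag(1, −2)·P⁻¹.
Then B⁴ = P·diag(1, 16)·P⁻¹ = [[−10, 48], [−3, 16]] · [[−1, 3], [−3, 10]] = [[−134, 450], [−45, 151]].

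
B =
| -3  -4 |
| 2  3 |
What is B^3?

[[-3, -4], [2, 3]]

B² = I (check: tr B = 0 and det B = -1), so B^3 = B since 3 is odd.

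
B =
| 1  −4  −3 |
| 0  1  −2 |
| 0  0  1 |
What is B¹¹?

[[1, −44, 407], [0, 1, −22], [0, 0, 1]]

B = I + N where N = [[0, −4, −3], [0, 0, −2], [0, 0, 0]] is strictly upper-triangular, so N³ = 0.
(I + N)¹¹ = I + 11·N + 55·N² = [[1, −44, 407], [0, 1, −22], [0, 0, 1]].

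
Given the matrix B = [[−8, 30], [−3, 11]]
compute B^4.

tr B = 3 and det B = 2, so the characteristic polynomial is λ² − (3)λ + (2) with roots 2 and 1.
Eigenvectors give P = [[3, 10], [1, 3]] with P⁻¹ = [[−3, 10], [1, −3]], and B = P·diag(2, 1)·P⁻¹.
Then B^4 = P·diag(16, 1)·P⁻¹ = [[48, 10], [16, 3]] · [[−3, 10], [1, −3]] = [[−134, 450], [−45, 151]].

[[−134, 450], [−45, 151]]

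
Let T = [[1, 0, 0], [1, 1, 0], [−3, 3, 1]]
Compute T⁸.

T = I + N where N = [[0, 0, 0], [1, 0, 0], [−3, 3, 0]] is strictly lower-triangular, so N³ = 0.
(I + N)⁸ = I + 8·N + 28·N² = [[1, 0, 0], [8, 1, 0], [60, 24, 1]].

[[1, 0, 0], [8, 1, 0], [60, 24, 1]]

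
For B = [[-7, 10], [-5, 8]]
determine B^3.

tr B = 1 and det B = -6, so the characteristic polynomial is λ² − (1)λ + (-6) with roots -2 and 3.
Eigenvectors give P = [[2, -1], [1, -1]] with P⁻¹ = [[1, -1], [1, -2]], and B = P·diag(-2, 3)·P⁻¹.
Then B^3 = P·diag(-8, 27)·P⁻¹ = [[-16, -27], [-8, -27]] · [[1, -1], [1, -2]] = [[-43, 70], [-35, 62]].

[[-43, 70], [-35, 62]]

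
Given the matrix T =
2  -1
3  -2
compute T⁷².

[[1, 0], [0, 1]]

T² = I (check: tr T = 0 and det T = -1), so T⁷² = I since 72 is even.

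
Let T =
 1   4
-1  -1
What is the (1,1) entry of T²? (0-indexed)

-3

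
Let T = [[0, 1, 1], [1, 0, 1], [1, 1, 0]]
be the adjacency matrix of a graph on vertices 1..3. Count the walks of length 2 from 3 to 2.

The number of length-2 walks from vertex 3 to vertex 2 is entry (3,2) of T², where T is the adjacency matrix.
T² = [[2, 1, 1], [1, 2, 1], [1, 1, 2]]

1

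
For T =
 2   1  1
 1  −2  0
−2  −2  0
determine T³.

[[0, 3, 3], [3, −12, 0], [−6, −6, −6]]

T² = [[3, −2, 2], [0, 5, 1], [−6, 2, −2]]
T³ = [[0, 3, 3], [3, −12, 0], [−6, −6, −6]]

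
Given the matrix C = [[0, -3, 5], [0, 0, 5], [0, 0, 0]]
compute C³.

[[0, 0, 0], [0, 0, 0], [0, 0, 0]]

C is strictly triangular, hence nilpotent: C³ = 0, so C³ = 0.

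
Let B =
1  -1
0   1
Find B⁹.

B = I + N where N = [[0, -1], [0, 0]] is strictly upper-triangular, so N² = 0.
(I + N)⁹ = I + 9·N = [[1, -9], [0, 1]].

[[1, -9], [0, 1]]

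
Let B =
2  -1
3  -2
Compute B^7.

[[2, -1], [3, -2]]

B² = I (check: tr B = 0 and det B = -1), so B^7 = B since 7 is odd.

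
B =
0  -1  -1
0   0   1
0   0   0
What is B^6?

B is strictly triangular, hence nilpotent: B^3 = 0, so B^6 = 0.

[[0, 0, 0], [0, 0, 0], [0, 0, 0]]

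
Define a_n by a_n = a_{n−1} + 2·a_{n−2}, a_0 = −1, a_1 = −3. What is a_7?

−171

With companion matrix B = [[1, 2], [1, 0]], [a_n, a_{n−1}]ᵀ = B·[a_{n−1}, a_{n−2}]ᵀ, so [a_7, a_6]ᵀ = B⁶·[a_1, a_0]ᵀ.
B⁶ = [[43, 42], [21, 22]], giving [a_7, a_6]ᵀ = [[−171], [−85]].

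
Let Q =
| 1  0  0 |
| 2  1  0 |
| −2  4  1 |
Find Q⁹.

[[1, 0, 0], [18, 1, 0], [270, 36, 1]]

Q = I + N where N = [[0, 0, 0], [2, 0, 0], [−2, 4, 0]] is strictly lower-triangular, so N³ = 0.
(I + N)⁹ = I + 9·N + 36·N² = [[1, 0, 0], [18, 1, 0], [270, 36, 1]].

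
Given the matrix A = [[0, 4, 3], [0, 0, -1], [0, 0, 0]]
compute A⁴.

A is strictly triangular, hence nilpotent: A³ = 0, so A⁴ = 0.

[[0, 0, 0], [0, 0, 0], [0, 0, 0]]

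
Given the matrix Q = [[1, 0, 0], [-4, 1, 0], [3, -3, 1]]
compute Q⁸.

Q = I + N where N = [[0, 0, 0], [-4, 0, 0], [3, -3, 0]] is strictly lower-triangular, so N³ = 0.
(I + N)⁸ = I + 8·N + 28·N² = [[1, 0, 0], [-32, 1, 0], [360, -24, 1]].

[[1, 0, 0], [-32, 1, 0], [360, -24, 1]]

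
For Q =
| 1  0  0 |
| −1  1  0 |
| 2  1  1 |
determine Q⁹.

Q = I + N where N = [[0, 0, 0], [−1, 0, 0], [2, 1, 0]] is strictly lower-triangular, so N³ = 0.
(I + N)⁹ = I + 9·N + 36·N² = [[1, 0, 0], [−9, 1, 0], [−18, 9, 1]].

[[1, 0, 0], [−9, 1, 0], [−18, 9, 1]]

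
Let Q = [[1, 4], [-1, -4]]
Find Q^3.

Q^2 = [[-3, -12], [3, 12]]
Q^3 = [[9, 36], [-9, -36]]

[[9, 36], [-9, -36]]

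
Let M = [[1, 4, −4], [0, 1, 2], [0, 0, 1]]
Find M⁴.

M = I + N where N = [[0, 4, −4], [0, 0, 2], [0, 0, 0]] is strictly upper-triangular, so N³ = 0.
(I + N)⁴ = I + 4·N + 6·N² = [[1, 16, 32], [0, 1, 8], [0, 0, 1]].

[[1, 16, 32], [0, 1, 8], [0, 0, 1]]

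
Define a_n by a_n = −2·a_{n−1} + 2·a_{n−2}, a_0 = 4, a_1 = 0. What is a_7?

With companion matrix A = [[−2, 2], [1, 0]], [a_n, a_{n−1}]ᵀ = A·[a_{n−1}, a_{n−2}]ᵀ, so [a_7, a_6]ᵀ = A^6·[a_1, a_0]ᵀ.
A^6 = [[328, −240], [−120, 88]], giving [a_7, a_6]ᵀ = [[−960], [352]].

−960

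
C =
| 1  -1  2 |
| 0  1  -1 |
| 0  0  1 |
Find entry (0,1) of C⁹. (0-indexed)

C = I + N where N = [[0, -1, 2], [0, 0, -1], [0, 0, 0]] is strictly upper-triangular, so N³ = 0.
(I + N)⁹ = I + 9·N + 36·N² = [[1, -9, 54], [0, 1, -9], [0, 0, 1]].

-9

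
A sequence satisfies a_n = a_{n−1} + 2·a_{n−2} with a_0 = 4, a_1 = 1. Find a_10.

With companion matrix B = [[1, 2], [1, 0]], [a_n, a_{n−1}]ᵀ = B·[a_{n−1}, a_{n−2}]ᵀ, so [a_10, a_9]ᵀ = B⁹·[a_1, a_0]ᵀ.
B⁹ = [[341, 342], [171, 170]], giving [a_10, a_9]ᵀ = [[1709], [851]].

1709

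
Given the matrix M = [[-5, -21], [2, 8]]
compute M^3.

tr M = 3 and det M = 2, so the characteristic polynomial is λ² − (3)λ + (2) with roots 1 and 2.
Eigenvectors give P = [[7, -3], [-2, 1]] with P⁻¹ = [[1, 3], [2, 7]], and M = P·diag(1, 2)·P⁻¹.
Then M^3 = P·diag(1, 8)·P⁻¹ = [[7, -24], [-2, 8]] · [[1, 3], [2, 7]] = [[-41, -147], [14, 50]].

[[-41, -147], [14, 50]]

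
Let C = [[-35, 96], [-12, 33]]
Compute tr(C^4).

tr C = -2 and det C = -3, so the characteristic polynomial is λ² − (-2)λ + (-3) with roots -3 and 1.
Eigenvectors give P = [[-3, 8], [-1, 3]] with P⁻¹ = [[-3, 8], [-1, 3]], and C = P·diag(-3, 1)·P⁻¹.
Then C^4 = P·diag(81, 1)·P⁻¹ = [[-243, 8], [-81, 3]] · [[-3, 8], [-1, 3]] = [[721, -1920], [240, -639]].

82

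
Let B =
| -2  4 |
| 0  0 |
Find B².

[[4, -8], [0, 0]]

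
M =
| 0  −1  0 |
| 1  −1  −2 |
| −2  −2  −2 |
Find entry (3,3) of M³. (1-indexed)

−32

M² = [[−1, 1, 2], [3, 4, 6], [2, 8, 8]]
M³ = [[−3, −4, −6], [−8, −19, −20], [−8, −26, −32]]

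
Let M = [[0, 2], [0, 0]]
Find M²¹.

M is strictly triangular, hence nilpotent: M² = 0, so M²¹ = 0.

[[0, 0], [0, 0]]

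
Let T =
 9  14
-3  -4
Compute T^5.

[[1509, 2954], [-633, -1234]]

tr T = 5 and det T = 6, so the characteristic polynomial is λ² − (5)λ + (6) with roots 2 and 3.
Eigenvectors give P = [[-2, -7], [1, 3]] with P⁻¹ = [[3, 7], [-1, -2]], and T = P·diag(2, 3)·P⁻¹.
Then T^5 = P·diag(32, 243)·P⁻¹ = [[-64, -1701], [32, 729]] · [[3, 7], [-1, -2]] = [[1509, 2954], [-633, -1234]].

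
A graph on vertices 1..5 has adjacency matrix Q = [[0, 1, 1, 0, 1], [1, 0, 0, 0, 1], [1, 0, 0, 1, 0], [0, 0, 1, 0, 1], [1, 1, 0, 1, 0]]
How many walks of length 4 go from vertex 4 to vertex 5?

3

The number of length-4 walks from vertex 4 to vertex 5 is entry (4,5) of Q⁴, where Q is the adjacency matrix.
Q² = [[3, 1, 0, 2, 1], [1, 2, 1, 1, 1], [0, 1, 2, 0, 2], [2, 1, 0, 2, 0], [1, 1, 2, 0, 3]]
Q³ = [[2, 4, 5, 1, 6], [4, 2, 2, 2, 4], [5, 2, 0, 4, 1], [1, 2, 4, 0, 5], [6, 4, 1, 5, 2]]
Q⁴ = [[15, 8, 3, 11, 7], [8, 8, 6, 6, 8], [3, 6, 9, 1, 11], [11, 6, 1, 9, 3], [7, 8, 11, 3, 15]]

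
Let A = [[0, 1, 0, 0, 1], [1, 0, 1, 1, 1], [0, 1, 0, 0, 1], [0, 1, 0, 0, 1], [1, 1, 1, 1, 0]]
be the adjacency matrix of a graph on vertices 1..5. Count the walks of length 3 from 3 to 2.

7

The number of length-3 walks from vertex 3 to vertex 2 is entry (3,2) of A³, where A is the adjacency matrix.
A² = [[2, 1, 2, 2, 1], [1, 4, 1, 1, 3], [2, 1, 2, 2, 1], [2, 1, 2, 2, 1], [1, 3, 1, 1, 4]]
A³ = [[2, 7, 2, 2, 7], [7, 6, 7, 7, 7], [2, 7, 2, 2, 7], [2, 7, 2, 2, 7], [7, 7, 7, 7, 6]]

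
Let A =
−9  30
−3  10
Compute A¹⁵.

A² = A (a projection; rank 1, trace 1), so A¹⁵ = A.

[[−9, 30], [−3, 10]]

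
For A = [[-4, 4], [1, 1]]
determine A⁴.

[[436, -300], [-75, 61]]

A² = [[20, -12], [-3, 5]]
A³ = [[-92, 68], [17, -7]]
A⁴ = [[436, -300], [-75, 61]]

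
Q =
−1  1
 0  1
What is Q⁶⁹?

Q² = I (check: tr Q = 0 and det Q = −1), so Q⁶⁹ = Q since 69 is odd.

[[−1, 1], [0, 1]]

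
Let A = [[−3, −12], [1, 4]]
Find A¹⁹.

A² = A (a projection; rank 1, trace 1), so A¹⁹ = A.

[[−3, −12], [1, 4]]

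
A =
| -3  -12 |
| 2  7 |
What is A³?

tr A = 4 and det A = 3, so the characteristic polynomial is λ² − (4)λ + (3) with roots 3 and 1.
Eigenvectors give P = [[-2, 3], [1, -1]] with P⁻¹ = [[1, 3], [1, 2]], and A = P·diag(3, 1)·P⁻¹.
Then A³ = P·diag(27, 1)·P⁻¹ = [[-54, 3], [27, -1]] · [[1, 3], [1, 2]] = [[-51, -156], [26, 79]].

[[-51, -156], [26, 79]]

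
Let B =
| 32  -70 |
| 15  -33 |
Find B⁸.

[[-37574, 88270], [-18915, 44391]]

tr B = -1 and det B = -6, so the characteristic polynomial is λ² − (-1)λ + (-6) with roots -3 and 2.
Eigenvectors give P = [[2, 7], [1, 3]] with P⁻¹ = [[-3, 7], [1, -2]], and B = P·diag(-3, 2)·P⁻¹.
Then B⁸ = P·diag(6561, 256)·P⁻¹ = [[13122, 1792], [6561, 768]] · [[-3, 7], [1, -2]] = [[-37574, 88270], [-18915, 44391]].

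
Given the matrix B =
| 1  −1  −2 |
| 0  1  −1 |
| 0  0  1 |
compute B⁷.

B = I + N where N = [[0, −1, −2], [0, 0, −1], [0, 0, 0]] is strictly upper-triangular, so N³ = 0.
(I + N)⁷ = I + 7·N + 21·N² = [[1, −7, 7], [0, 1, −7], [0, 0, 1]].

[[1, −7, 7], [0, 1, −7], [0, 0, 1]]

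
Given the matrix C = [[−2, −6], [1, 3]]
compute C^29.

[[−2, −6], [1, 3]]

C² = C (a projection; rank 1, trace 1), so C^29 = C.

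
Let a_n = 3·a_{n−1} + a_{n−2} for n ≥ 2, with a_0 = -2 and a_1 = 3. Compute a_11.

338769

With companion matrix M = [[3, 1], [1, 0]], [a_n, a_{n−1}]ᵀ = M·[a_{n−1}, a_{n−2}]ᵀ, so [a_11, a_10]ᵀ = M¹⁰·[a_1, a_0]ᵀ.
M¹⁰ = [[141481, 42837], [42837, 12970]], giving [a_11, a_10]ᵀ = [[338769], [102571]].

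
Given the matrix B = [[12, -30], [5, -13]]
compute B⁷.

[[4758, -13890], [2315, -6817]]

tr B = -1 and det B = -6, so the characteristic polynomial is λ² − (-1)λ + (-6) with roots -3 and 2.
Eigenvectors give P = [[2, 3], [1, 1]] with P⁻¹ = [[-1, 3], [1, -2]], and B = P·diag(-3, 2)·P⁻¹.
Then B⁷ = P·diag(-2187, 128)·P⁻¹ = [[-4374, 384], [-2187, 128]] · [[-1, 3], [1, -2]] = [[4758, -13890], [2315, -6817]].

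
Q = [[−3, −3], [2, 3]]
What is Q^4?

Q^2 = [[3, 0], [0, 3]]
Q^3 = [[−9, −9], [6, 9]]
Q^4 = [[9, 0], [0, 9]]

[[9, 0], [0, 9]]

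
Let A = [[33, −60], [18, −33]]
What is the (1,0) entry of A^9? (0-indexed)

118098

tr A = 0 and det A = −9, so the characteristic polynomial is λ² − (0)λ + (−9) with roots −3 and 3.
Eigenvectors give P = [[−5, 2], [−3, 1]] with P⁻¹ = [[1, −2], [3, −5]], and A = P·diag(−3, 3)·P⁻¹.
Then A^9 = P·diag(−19683, 19683)·P⁻¹ = [[98415, 39366], [59049, 19683]] · [[1, −2], [3, −5]] = [[216513, −393660], [118098, −216513]].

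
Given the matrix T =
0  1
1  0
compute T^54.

[[1, 0], [0, 1]]

T² = I (check: tr T = 0 and det T = -1), so T^54 = I since 54 is even.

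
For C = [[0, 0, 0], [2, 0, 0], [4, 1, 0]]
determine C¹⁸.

C is strictly triangular, hence nilpotent: C³ = 0, so C¹⁸ = 0.

[[0, 0, 0], [0, 0, 0], [0, 0, 0]]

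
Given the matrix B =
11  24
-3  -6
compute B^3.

[[179, 456], [-57, -144]]

tr B = 5 and det B = 6, so the characteristic polynomial is λ² − (5)λ + (6) with roots 3 and 2.
Eigenvectors give P = [[3, 8], [-1, -3]] with P⁻¹ = [[3, 8], [-1, -3]], and B = P·diag(3, 2)·P⁻¹.
Then B^3 = P·diag(27, 8)·P⁻¹ = [[81, 64], [-27, -24]] · [[3, 8], [-1, -3]] = [[179, 456], [-57, -144]].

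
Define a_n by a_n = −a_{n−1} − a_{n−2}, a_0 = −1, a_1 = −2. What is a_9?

With companion matrix B = [[−1, −1], [1, 0]], [a_n, a_{n−1}]ᵀ = B·[a_{n−1}, a_{n−2}]ᵀ, so [a_9, a_8]ᵀ = B^8·[a_1, a_0]ᵀ.
B^8 = [[0, 1], [−1, −1]], giving [a_9, a_8]ᵀ = [[−1], [3]].

−1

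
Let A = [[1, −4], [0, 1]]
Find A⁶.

A = I + N where N = [[0, −4], [0, 0]] is strictly upper-triangular, so N² = 0.
(I + N)⁶ = I + 6·N = [[1, −24], [0, 1]].

[[1, −24], [0, 1]]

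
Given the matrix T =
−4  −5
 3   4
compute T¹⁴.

T² = I (check: tr T = 0 and det T = −1), so T¹⁴ = I since 14 is even.

[[1, 0], [0, 1]]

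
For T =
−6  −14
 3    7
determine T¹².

T² = T (a projection; rank 1, trace 1), so T¹² = T.

[[−6, −14], [3, 7]]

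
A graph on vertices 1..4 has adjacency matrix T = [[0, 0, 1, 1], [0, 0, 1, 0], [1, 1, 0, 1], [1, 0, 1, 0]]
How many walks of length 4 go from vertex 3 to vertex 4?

The number of length-4 walks from vertex 3 to vertex 4 is entry (3,4) of T^4, where T is the adjacency matrix.
T^2 = [[2, 1, 1, 1], [1, 1, 0, 1], [1, 0, 3, 1], [1, 1, 1, 2]]
T^3 = [[2, 1, 4, 3], [1, 0, 3, 1], [4, 3, 2, 4], [3, 1, 4, 2]]
T^4 = [[7, 4, 6, 6], [4, 3, 2, 4], [6, 2, 11, 6], [6, 4, 6, 7]]

6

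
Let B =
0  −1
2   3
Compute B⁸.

tr B = 3 and det B = 2, so the characteristic polynomial is λ² − (3)λ + (2) with roots 1 and 2.
Eigenvectors give P = [[−1, −1], [1, 2]] with P⁻¹ = [[−2, −1], [1, 1]], and B = P·diag(1, 2)·P⁻¹.
Then B⁸ = P·diag(1, 256)·P⁻¹ = [[−1, −256], [1, 512]] · [[−2, −1], [1, 1]] = [[−254, −255], [510, 511]].

[[−254, −255], [510, 511]]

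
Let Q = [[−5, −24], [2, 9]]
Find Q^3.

tr Q = 4 and det Q = 3, so the characteristic polynomial is λ² − (4)λ + (3) with roots 1 and 3.
Eigenvectors give P = [[4, −3], [−1, 1]] with P⁻¹ = [[1, 3], [1, 4]], and Q = P·diag(1, 3)·P⁻¹.
Then Q^3 = P·diag(1, 27)·P⁻¹ = [[4, −81], [−1, 27]] · [[1, 3], [1, 4]] = [[−77, −312], [26, 105]].

[[−77, −312], [26, 105]]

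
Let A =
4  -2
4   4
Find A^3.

A^2 = [[8, -16], [32, 8]]
A^3 = [[-32, -80], [160, -32]]

[[-32, -80], [160, -32]]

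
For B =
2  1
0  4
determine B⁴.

B² = [[4, 6], [0, 16]]
B³ = [[8, 28], [0, 64]]
B⁴ = [[16, 120], [0, 256]]

[[16, 120], [0, 256]]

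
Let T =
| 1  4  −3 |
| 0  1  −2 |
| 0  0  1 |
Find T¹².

T = I + N where N = [[0, 4, −3], [0, 0, −2], [0, 0, 0]] is strictly upper-triangular, so N³ = 0.
(I + N)¹² = I + 12·N + 66·N² = [[1, 48, −564], [0, 1, −24], [0, 0, 1]].

[[1, 48, −564], [0, 1, −24], [0, 0, 1]]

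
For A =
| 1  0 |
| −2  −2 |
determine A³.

A² = [[1, 0], [2, 4]]
A³ = [[1, 0], [−6, −8]]

[[1, 0], [−6, −8]]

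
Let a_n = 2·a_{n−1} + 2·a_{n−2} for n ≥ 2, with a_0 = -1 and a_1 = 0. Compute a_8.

With companion matrix C = [[2, 2], [1, 0]], [a_n, a_{n−1}]ᵀ = C·[a_{n−1}, a_{n−2}]ᵀ, so [a_8, a_7]ᵀ = C^7·[a_1, a_0]ᵀ.
C^7 = [[896, 656], [328, 240]], giving [a_8, a_7]ᵀ = [[-656], [-240]].

-656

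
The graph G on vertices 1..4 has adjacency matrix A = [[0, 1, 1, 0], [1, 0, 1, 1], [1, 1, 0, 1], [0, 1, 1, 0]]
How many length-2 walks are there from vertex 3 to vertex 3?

The number of length-2 walks from vertex 3 to vertex 3 is entry (3,3) of A^2, where A is the adjacency matrix.
A^2 = [[2, 1, 1, 2], [1, 3, 2, 1], [1, 2, 3, 1], [2, 1, 1, 2]]

3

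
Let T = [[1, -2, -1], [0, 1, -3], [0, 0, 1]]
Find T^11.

T = I + N where N = [[0, -2, -1], [0, 0, -3], [0, 0, 0]] is strictly upper-triangular, so N^3 = 0.
(I + N)^11 = I + 11·N + 55·N^2 = [[1, -22, 319], [0, 1, -33], [0, 0, 1]].

[[1, -22, 319], [0, 1, -33], [0, 0, 1]]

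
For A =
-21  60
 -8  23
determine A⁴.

tr A = 2 and det A = -3, so the characteristic polynomial is λ² − (2)λ + (-3) with roots 3 and -1.
Eigenvectors give P = [[-5, 3], [-2, 1]] with P⁻¹ = [[1, -3], [2, -5]], and A = P·diag(3, -1)·P⁻¹.
Then A⁴ = P·diag(81, 1)·P⁻¹ = [[-405, 3], [-162, 1]] · [[1, -3], [2, -5]] = [[-399, 1200], [-160, 481]].

[[-399, 1200], [-160, 481]]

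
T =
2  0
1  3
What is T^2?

[[4, 0], [5, 9]]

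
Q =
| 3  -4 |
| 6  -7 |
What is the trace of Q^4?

tr Q = -4 and det Q = 3, so the characteristic polynomial is λ² − (-4)λ + (3) with roots -3 and -1.
Eigenvectors give P = [[-2, 1], [-3, 1]] with P⁻¹ = [[1, -1], [3, -2]], and Q = P·diag(-3, -1)·P⁻¹.
Then Q^4 = P·diag(81, 1)·P⁻¹ = [[-162, 1], [-243, 1]] · [[1, -1], [3, -2]] = [[-159, 160], [-240, 241]].

82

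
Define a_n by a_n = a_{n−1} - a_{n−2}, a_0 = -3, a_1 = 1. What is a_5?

-4

With companion matrix C = [[1, -1], [1, 0]], [a_n, a_{n−1}]ᵀ = C·[a_{n−1}, a_{n−2}]ᵀ, so [a_5, a_4]ᵀ = C⁴·[a_1, a_0]ᵀ.
C⁴ = [[-1, 1], [-1, 0]], giving [a_5, a_4]ᵀ = [[-4], [-1]].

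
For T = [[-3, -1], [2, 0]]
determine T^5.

tr T = -3 and det T = 2, so the characteristic polynomial is λ² − (-3)λ + (2) with roots -2 and -1.
Eigenvectors give P = [[-1, 1], [1, -2]] with P⁻¹ = [[-2, -1], [-1, -1]], and T = P·diag(-2, -1)·P⁻¹.
Then T^5 = P·diag(-32, -1)·P⁻¹ = [[32, -1], [-32, 2]] · [[-2, -1], [-1, -1]] = [[-63, -31], [62, 30]].

[[-63, -31], [62, 30]]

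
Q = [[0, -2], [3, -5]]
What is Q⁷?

[[3990, -4118], [6177, -6305]]

tr Q = -5 and det Q = 6, so the characteristic polynomial is λ² − (-5)λ + (6) with roots -2 and -3.
Eigenvectors give P = [[1, -2], [1, -3]] with P⁻¹ = [[3, -2], [1, -1]], and Q = P·diag(-2, -3)·P⁻¹.
Then Q⁷ = P·diag(-128, -2187)·P⁻¹ = [[-128, 4374], [-128, 6561]] · [[3, -2], [1, -1]] = [[3990, -4118], [6177, -6305]].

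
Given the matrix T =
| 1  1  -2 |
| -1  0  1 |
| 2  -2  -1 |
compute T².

[[-4, 5, 1], [1, -3, 1], [2, 4, -5]]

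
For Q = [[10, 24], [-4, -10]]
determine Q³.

[[40, 96], [-16, -40]]

tr Q = 0 and det Q = -4, so the characteristic polynomial is λ² − (0)λ + (-4) with roots -2 and 2.
Eigenvectors give P = [[-2, -3], [1, 1]] with P⁻¹ = [[1, 3], [-1, -2]], and Q = P·diag(-2, 2)·P⁻¹.
Then Q³ = P·diag(-8, 8)·P⁻¹ = [[16, -24], [-8, 8]] · [[1, 3], [-1, -2]] = [[40, 96], [-16, -40]].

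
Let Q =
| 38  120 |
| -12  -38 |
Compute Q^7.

tr Q = 0 and det Q = -4, so the characteristic polynomial is λ² − (0)λ + (-4) with roots -2 and 2.
Eigenvectors give P = [[-3, 10], [1, -3]] with P⁻¹ = [[3, 10], [1, 3]], and Q = P·diag(-2, 2)·P⁻¹.
Then Q^7 = P·diag(-128, 128)·P⁻¹ = [[384, 1280], [-128, -384]] · [[3, 10], [1, 3]] = [[2432, 7680], [-768, -2432]].

[[2432, 7680], [-768, -2432]]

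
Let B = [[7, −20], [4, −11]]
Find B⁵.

[[967, −2420], [484, −1211]]

tr B = −4 and det B = 3, so the characteristic polynomial is λ² − (−4)λ + (3) with roots −1 and −3.
Eigenvectors give P = [[−5, 2], [−2, 1]] with P⁻¹ = [[−1, 2], [−2, 5]], and B = P·diag(−1, −3)·P⁻¹.
Then B⁵ = P·diag(−1, −243)·P⁻¹ = [[5, −486], [2, −243]] · [[−1, 2], [−2, 5]] = [[967, −2420], [484, −1211]].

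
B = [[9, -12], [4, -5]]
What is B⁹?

tr B = 4 and det B = 3, so the characteristic polynomial is λ² − (4)λ + (3) with roots 1 and 3.
Eigenvectors give P = [[-3, 2], [-2, 1]] with P⁻¹ = [[1, -2], [2, -3]], and B = P·diag(1, 3)·P⁻¹.
Then B⁹ = P·diag(1, 19683)·P⁻¹ = [[-3, 39366], [-2, 19683]] · [[1, -2], [2, -3]] = [[78729, -118092], [39364, -59045]].

[[78729, -118092], [39364, -59045]]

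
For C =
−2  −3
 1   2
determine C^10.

[[1, 0], [0, 1]]

C² = I (check: tr C = 0 and det C = −1), so C^10 = I since 10 is even.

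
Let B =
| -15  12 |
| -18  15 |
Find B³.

[[-135, 108], [-162, 135]]

tr B = 0 and det B = -9, so the characteristic polynomial is λ² − (0)λ + (-9) with roots -3 and 3.
Eigenvectors give P = [[1, -2], [1, -3]] with P⁻¹ = [[3, -2], [1, -1]], and B = P·diag(-3, 3)·P⁻¹.
Then B³ = P·diag(-27, 27)·P⁻¹ = [[-27, -54], [-27, -81]] · [[3, -2], [1, -1]] = [[-135, 108], [-162, 135]].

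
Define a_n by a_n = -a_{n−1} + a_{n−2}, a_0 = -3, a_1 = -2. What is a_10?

8

With companion matrix Q = [[-1, 1], [1, 0]], [a_n, a_{n−1}]ᵀ = Q·[a_{n−1}, a_{n−2}]ᵀ, so [a_10, a_9]ᵀ = Q^9·[a_1, a_0]ᵀ.
Q^9 = [[-55, 34], [34, -21]], giving [a_10, a_9]ᵀ = [[8], [-5]].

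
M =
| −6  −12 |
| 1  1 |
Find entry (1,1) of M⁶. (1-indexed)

tr M = −5 and det M = 6, so the characteristic polynomial is λ² − (−5)λ + (6) with roots −2 and −3.
Eigenvectors give P = [[−3, 4], [1, −1]] with P⁻¹ = [[1, 4], [1, 3]], and M = P·diag(−2, −3)·P⁻¹.
Then M⁶ = P·diag(64, 729)·P⁻¹ = [[−192, 2916], [64, −729]] · [[1, 4], [1, 3]] = [[2724, 7980], [−665, −1931]].

2724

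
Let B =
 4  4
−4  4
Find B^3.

[[−128, 128], [−128, −128]]

B^2 = [[0, 32], [−32, 0]]
B^3 = [[−128, 128], [−128, −128]]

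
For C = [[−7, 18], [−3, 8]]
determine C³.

[[−19, 54], [−9, 26]]

tr C = 1 and det C = −2, so the characteristic polynomial is λ² − (1)λ + (−2) with roots 2 and −1.
Eigenvectors give P = [[−2, 3], [−1, 1]] with P⁻¹ = [[1, −3], [1, −2]], and C = P·diag(2, −1)·P⁻¹.
Then C³ = P·diag(8, −1)·P⁻¹ = [[−16, −3], [−8, −1]] · [[1, −3], [1, −2]] = [[−19, 54], [−9, 26]].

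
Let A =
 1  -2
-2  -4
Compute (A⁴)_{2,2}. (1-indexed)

A² = [[5, 6], [6, 20]]
A³ = [[-7, -34], [-34, -92]]
A⁴ = [[61, 150], [150, 436]]

436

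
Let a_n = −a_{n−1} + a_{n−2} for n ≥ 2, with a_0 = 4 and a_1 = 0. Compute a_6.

With companion matrix B = [[−1, 1], [1, 0]], [a_n, a_{n−1}]ᵀ = B·[a_{n−1}, a_{n−2}]ᵀ, so [a_6, a_5]ᵀ = B^5·[a_1, a_0]ᵀ.
B^5 = [[−8, 5], [5, −3]], giving [a_6, a_5]ᵀ = [[20], [−12]].

20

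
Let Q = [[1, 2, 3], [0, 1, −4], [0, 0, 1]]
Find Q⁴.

Q = I + N where N = [[0, 2, 3], [0, 0, −4], [0, 0, 0]] is strictly upper-triangular, so N³ = 0.
(I + N)⁴ = I + 4·N + 6·N² = [[1, 8, −36], [0, 1, −16], [0, 0, 1]].

[[1, 8, −36], [0, 1, −16], [0, 0, 1]]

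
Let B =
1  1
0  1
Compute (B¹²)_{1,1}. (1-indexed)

1

B = I + N where N = [[0, 1], [0, 0]] is strictly upper-triangular, so N² = 0.
(I + N)¹² = I + 12·N = [[1, 12], [0, 1]].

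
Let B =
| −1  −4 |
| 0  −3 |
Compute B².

[[1, 16], [0, 9]]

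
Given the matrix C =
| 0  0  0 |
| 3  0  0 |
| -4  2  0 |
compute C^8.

[[0, 0, 0], [0, 0, 0], [0, 0, 0]]

C is strictly triangular, hence nilpotent: C^3 = 0, so C^8 = 0.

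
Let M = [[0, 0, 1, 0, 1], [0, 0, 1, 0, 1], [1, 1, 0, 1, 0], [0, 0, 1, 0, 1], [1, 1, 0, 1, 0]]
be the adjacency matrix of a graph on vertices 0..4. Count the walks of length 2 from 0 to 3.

The number of length-2 walks from vertex 0 to vertex 3 is entry (0,3) of M², where M is the adjacency matrix.
M² = [[2, 2, 0, 2, 0], [2, 2, 0, 2, 0], [0, 0, 3, 0, 3], [2, 2, 0, 2, 0], [0, 0, 3, 0, 3]]

2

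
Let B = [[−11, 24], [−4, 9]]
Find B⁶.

[[2185, −4368], [728, −1455]]

tr B = −2 and det B = −3, so the characteristic polynomial is λ² − (−2)λ + (−3) with roots 1 and −3.
Eigenvectors give P = [[−2, 3], [−1, 1]] with P⁻¹ = [[1, −3], [1, −2]], and B = P·diag(1, −3)·P⁻¹.
Then B⁶ = P·diag(1, 729)·P⁻¹ = [[−2, 2187], [−1, 729]] · [[1, −3], [1, −2]] = [[2185, −4368], [728, −1455]].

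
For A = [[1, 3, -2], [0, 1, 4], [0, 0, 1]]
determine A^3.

A = I + N where N = [[0, 3, -2], [0, 0, 4], [0, 0, 0]] is strictly upper-triangular, so N^3 = 0.
(I + N)^3 = I + 3·N + 3·N^2 = [[1, 9, 30], [0, 1, 12], [0, 0, 1]].

[[1, 9, 30], [0, 1, 12], [0, 0, 1]]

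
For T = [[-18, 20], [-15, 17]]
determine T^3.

tr T = -1 and det T = -6, so the characteristic polynomial is λ² − (-1)λ + (-6) with roots 2 and -3.
Eigenvectors give P = [[-1, -4], [-1, -3]] with P⁻¹ = [[3, -4], [-1, 1]], and T = P·diag(2, -3)·P⁻¹.
Then T^3 = P·diag(8, -27)·P⁻¹ = [[-8, 108], [-8, 81]] · [[3, -4], [-1, 1]] = [[-132, 140], [-105, 113]].

[[-132, 140], [-105, 113]]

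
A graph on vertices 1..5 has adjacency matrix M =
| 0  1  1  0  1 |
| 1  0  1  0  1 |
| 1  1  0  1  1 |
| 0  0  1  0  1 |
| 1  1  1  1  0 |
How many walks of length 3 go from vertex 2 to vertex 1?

The number of length-3 walks from vertex 2 to vertex 1 is entry (2,1) of M³, where M is the adjacency matrix.
M² = [[3, 2, 2, 2, 2], [2, 3, 2, 2, 2], [2, 2, 4, 1, 3], [2, 2, 1, 2, 1], [2, 2, 3, 1, 4]]
M³ = [[6, 7, 9, 4, 9], [7, 6, 9, 4, 9], [9, 9, 8, 7, 9], [4, 4, 7, 2, 7], [9, 9, 9, 7, 8]]

7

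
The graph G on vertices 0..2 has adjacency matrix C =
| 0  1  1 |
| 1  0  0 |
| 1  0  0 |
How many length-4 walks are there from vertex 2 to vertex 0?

The number of length-4 walks from vertex 2 to vertex 0 is entry (2,0) of C⁴, where C is the adjacency matrix.
C² = [[2, 0, 0], [0, 1, 1], [0, 1, 1]]
C³ = [[0, 2, 2], [2, 0, 0], [2, 0, 0]]
C⁴ = [[4, 0, 0], [0, 2, 2], [0, 2, 2]]

0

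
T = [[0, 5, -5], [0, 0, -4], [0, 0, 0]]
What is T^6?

[[0, 0, 0], [0, 0, 0], [0, 0, 0]]

T is strictly triangular, hence nilpotent: T^3 = 0, so T^6 = 0.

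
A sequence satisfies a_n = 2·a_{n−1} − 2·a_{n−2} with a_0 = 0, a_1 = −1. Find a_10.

−32

With companion matrix T = [[2, −2], [1, 0]], [a_n, a_{n−1}]ᵀ = T·[a_{n−1}, a_{n−2}]ᵀ, so [a_10, a_9]ᵀ = T^9·[a_1, a_0]ᵀ.
T^9 = [[32, −32], [16, 0]], giving [a_10, a_9]ᵀ = [[−32], [−16]].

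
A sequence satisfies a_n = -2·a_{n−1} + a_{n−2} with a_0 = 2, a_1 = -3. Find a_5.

With companion matrix Q = [[-2, 1], [1, 0]], [a_n, a_{n−1}]ᵀ = Q·[a_{n−1}, a_{n−2}]ᵀ, so [a_5, a_4]ᵀ = Q⁴·[a_1, a_0]ᵀ.
Q⁴ = [[29, -12], [-12, 5]], giving [a_5, a_4]ᵀ = [[-111], [46]].

-111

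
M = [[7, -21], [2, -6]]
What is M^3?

[[7, -21], [2, -6]]

M² = M (a projection; rank 1, trace 1), so M^3 = M.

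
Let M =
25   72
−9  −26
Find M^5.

tr M = −1 and det M = −2, so the characteristic polynomial is λ² − (−1)λ + (−2) with roots 1 and −2.
Eigenvectors give P = [[−3, −8], [1, 3]] with P⁻¹ = [[−3, −8], [1, 3]], and M = P·diag(1, −2)·P⁻¹.
Then M^5 = P·diag(1, −32)·P⁻¹ = [[−3, 256], [1, −96]] · [[−3, −8], [1, 3]] = [[265, 792], [−99, −296]].

[[265, 792], [−99, −296]]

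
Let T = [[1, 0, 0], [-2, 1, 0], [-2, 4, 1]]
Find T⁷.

T = I + N where N = [[0, 0, 0], [-2, 0, 0], [-2, 4, 0]] is strictly lower-triangular, so N³ = 0.
(I + N)⁷ = I + 7·N + 21·N² = [[1, 0, 0], [-14, 1, 0], [-182, 28, 1]].

[[1, 0, 0], [-14, 1, 0], [-182, 28, 1]]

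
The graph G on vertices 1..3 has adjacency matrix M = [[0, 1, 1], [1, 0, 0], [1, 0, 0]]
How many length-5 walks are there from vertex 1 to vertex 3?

4

The number of length-5 walks from vertex 1 to vertex 3 is entry (1,3) of M^5, where M is the adjacency matrix.
M^2 = [[2, 0, 0], [0, 1, 1], [0, 1, 1]]
M^3 = [[0, 2, 2], [2, 0, 0], [2, 0, 0]]
M^4 = [[4, 0, 0], [0, 2, 2], [0, 2, 2]]
M^5 = [[0, 4, 4], [4, 0, 0], [4, 0, 0]]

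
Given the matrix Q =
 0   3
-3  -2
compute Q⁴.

Q² = [[-9, -6], [6, -5]]
Q³ = [[18, -15], [15, 28]]
Q⁴ = [[45, 84], [-84, -11]]

[[45, 84], [-84, -11]]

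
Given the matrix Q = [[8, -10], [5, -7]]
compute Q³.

[[62, -70], [35, -43]]

tr Q = 1 and det Q = -6, so the characteristic polynomial is λ² − (1)λ + (-6) with roots 3 and -2.
Eigenvectors give P = [[2, 1], [1, 1]] with P⁻¹ = [[1, -1], [-1, 2]], and Q = P·diag(3, -2)·P⁻¹.
Then Q³ = P·diag(27, -8)·P⁻¹ = [[54, -8], [27, -8]] · [[1, -1], [-1, 2]] = [[62, -70], [35, -43]].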